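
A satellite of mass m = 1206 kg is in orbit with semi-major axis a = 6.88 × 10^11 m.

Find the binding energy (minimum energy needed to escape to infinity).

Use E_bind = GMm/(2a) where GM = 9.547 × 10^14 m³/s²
a = 6.88 × 10^11 m
GM = 9.547 × 10^14 m³/s²
m = 1206 kg
GMm = 9.547 × 10^14 × 1206 = 1.15137 × 10^18 m³·kg/s²
2a = 1.376 × 10^12 m
E_bind = GMm/(2a) = 836750 J ≈ 836.8 kJ

Final answer: 836.8 kJ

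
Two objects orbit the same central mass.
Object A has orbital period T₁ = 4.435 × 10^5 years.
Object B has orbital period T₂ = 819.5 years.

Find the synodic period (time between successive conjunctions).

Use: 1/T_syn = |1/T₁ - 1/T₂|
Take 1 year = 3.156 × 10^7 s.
T₁ = 4.435 × 10^5 years = 1.39969 × 10^13 s
T₂ = 819.5 years = 2.58634 × 10^10 s
1/T₁ = 7.14446 × 10^-14 s⁻¹
1/T₂ = 3.86646 × 10^-11 s⁻¹
|1/T₁ − 1/T₂| = 3.85932 × 10^-11 s⁻¹
T_syn = 1 / |1/T₁ − 1/T₂| = 2.59113 × 10^10 s ≈ 821 years

Final answer: T_syn = 821 years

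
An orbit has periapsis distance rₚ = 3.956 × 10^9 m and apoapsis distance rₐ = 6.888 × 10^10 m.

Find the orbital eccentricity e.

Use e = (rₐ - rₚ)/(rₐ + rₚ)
rₚ = 3.956 × 10^9 m
rₐ = 6.888 × 10^10 m
rₐ − rₚ = 6.4924 × 10^10 m
rₐ + rₚ = 7.2836 × 10^10 m
e = (rₐ − rₚ)/(rₐ + rₚ) = 0.891372

Final answer: e = 0.8914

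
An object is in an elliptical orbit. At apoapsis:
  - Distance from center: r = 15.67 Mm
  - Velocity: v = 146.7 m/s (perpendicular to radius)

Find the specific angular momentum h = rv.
r = 15.67 Mm = 1.567 × 10^7 m
v = 146.7 m/s
h = rv = 1.567 × 10^7 × 146.7 = 2.29879 × 10^9 m²/s ≈ 2.299 × 10^9 m²/s

Final answer: h = 2.299 × 10^9 m²/s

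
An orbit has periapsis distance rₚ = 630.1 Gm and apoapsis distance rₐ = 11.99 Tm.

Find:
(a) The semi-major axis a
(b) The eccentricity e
rₚ = 630.1 Gm = 6.301 × 10^11 m
rₐ = 11.99 Tm = 1.199 × 10^13 m
(a) a = (rₚ + rₐ)/2 = 6.31005 × 10^12 m ≈ 6.31 Tm
(b) e = (rₐ − rₚ)/(rₐ + rₚ) = (1.13599 × 10^13) / (1.26201 × 10^13) = 0.900143

Final answer:
(a) a = 6.31 Tm
(b) e = 0.9001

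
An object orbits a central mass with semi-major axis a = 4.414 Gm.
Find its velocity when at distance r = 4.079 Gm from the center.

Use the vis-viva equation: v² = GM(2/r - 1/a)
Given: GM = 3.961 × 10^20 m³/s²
a = 4.414 Gm = 4.414 × 10^9 m
r = 4.079 Gm = 4.079 × 10^9 m
GM = 3.961 × 10^20 m³/s²
2/r − 1/a = 4.90316 × 10^-10 − 2.26552 × 10^-10 = 2.63764 × 10^-10 m⁻¹
v² = GM (2/r − 1/a) = 1.04477 × 10^11 m²/s²
v = 323229 m/s ≈ 323.2 km/s

Final answer: 323.2 km/s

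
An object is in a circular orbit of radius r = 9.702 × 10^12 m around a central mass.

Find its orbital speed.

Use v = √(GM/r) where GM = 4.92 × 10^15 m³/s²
r = 9.702 × 10^12 m
GM = 4.92 × 10^15 m³/s²
GM/r = (4.92 × 10^15) / (9.702 × 10^12) = 507.112 m²/s²
v = √(GM/r) = 22.5191 m/s ≈ 22.52 m/s

Final answer: 22.52 m/s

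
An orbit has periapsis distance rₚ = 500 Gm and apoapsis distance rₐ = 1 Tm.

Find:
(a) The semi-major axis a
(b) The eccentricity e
rₚ = 500 Gm = 5 × 10^11 m
rₐ = 1 Tm = 1 × 10^12 m
(a) a = (rₚ + rₐ)/2 = 7.5 × 10^11 m ≈ 750 Gm
(b) e = (rₐ − rₚ)/(rₐ + rₚ) = (5 × 10^11) / (1.5 × 10^12) = 0.333333

Final answer:
(a) a = 750 Gm
(b) e = 0.3333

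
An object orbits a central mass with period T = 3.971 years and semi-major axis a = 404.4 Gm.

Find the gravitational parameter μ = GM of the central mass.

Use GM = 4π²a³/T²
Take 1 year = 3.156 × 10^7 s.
T = 3.971 years = 1.25325 × 10^8 s
a = 404.4 Gm = 4.044 × 10^11 m
a³ = 6.61353 × 10^34 m³
T² = 1.57063 × 10^16 s²
GM = 4π² × (6.61353 × 10^34) / (1.57063 × 10^16) = 1.66234 × 10^20 m³/s²
GM ≈ 1.662 × 10^20 m³/s²

Final answer: GM = 1.662 × 10^20 m³/s²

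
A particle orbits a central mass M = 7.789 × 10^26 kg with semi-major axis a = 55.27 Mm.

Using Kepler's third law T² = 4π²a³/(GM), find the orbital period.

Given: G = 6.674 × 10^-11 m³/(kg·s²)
M = 7.789 × 10^26 kg
GM = G × M = 6.674 × 10^-11 × 7.789 × 10^26 = 5.19838 × 10^16 m³/s²
a = 55.27 Mm = 5.527 × 10^7 m
a³ = 1.68837 × 10^23 m³
T = 2π √(a³/GM) = 2π √((1.68837 × 10^23) / (5.19838 × 10^16)) = 2π × 1802.19 s
T = 11323.5 s ≈ 3.145 hours

Final answer: 3.145 hours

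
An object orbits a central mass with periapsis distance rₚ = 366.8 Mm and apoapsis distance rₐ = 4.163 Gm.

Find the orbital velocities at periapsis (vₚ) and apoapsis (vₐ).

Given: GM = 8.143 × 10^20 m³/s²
rₚ = 366.8 Mm = 3.668 × 10^8 m
rₐ = 4.163 Gm = 4.163 × 10^9 m
GM = 8.143 × 10^20 m³/s²
a = (rₚ + rₐ)/2 = 2.2649 × 10^9 m
Vis-viva: v² = GM (2/r − 1/a)
vₚ² = 8.143 × 10^20 × (5.45256 × 10^-9 − 4.41521 × 10^-10) = 4.08049 × 10^12 m²/s²
vₚ = 2.02002 × 10^6 m/s ≈ 2020 km/s
vₐ² = 8.143 × 10^20 × (4.80423 × 10^-10 − 4.41521 × 10^-10) = 3.1678 × 10^10 m²/s²
vₐ = 177983 m/s ≈ 178 km/s

Final answer: vₚ = 2020 km/s, vₐ = 178 km/s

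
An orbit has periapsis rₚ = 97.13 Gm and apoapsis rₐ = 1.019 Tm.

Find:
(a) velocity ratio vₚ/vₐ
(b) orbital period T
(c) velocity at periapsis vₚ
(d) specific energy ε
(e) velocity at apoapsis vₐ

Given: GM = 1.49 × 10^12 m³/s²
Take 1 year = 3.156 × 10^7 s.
rₚ = 97.13 Gm = 9.713 × 10^10 m
rₐ = 1.019 Tm = 1.019 × 10^12 m
GM = 1.49 × 10^12 m³/s²
a = (rₚ + rₐ)/2 = 5.58065 × 10^11 m
e = (rₐ − rₚ)/(rₐ + rₚ) = (9.2187 × 10^11) / (1.11613 × 10^12) = 0.825952
(a) vₚ/vₐ = rₐ/rₚ (angular momentum) = (1.019 × 10^12) / (9.713 × 10^10) = 10.4911 ≈ 10.49
(b) a³ = 1.73802 × 10^35 m³;  T = 2π √(a³/GM) = 2π × 3.41534 × 10^11 s = 2.14592 × 10^12 s ≈ 6.799 × 10^4 years
(c) vₚ² = GM (2/rₚ − 1/a) = 1.49 × 10^12 × (2.0591 × 10^-11 − 1.79191 × 10^-12) = 28.0106 m²/s²;  vₚ = 5.2925 m/s ≈ 5.293 m/s
(d) 2a = 1.11613 × 10^12 m;  ε = −GM/(2a) = -1.33497 J/kg ≈ -1.335 J/kg
(e) vₐ² = GM (2/rₐ − 1/a) = 1.49 × 10^12 × (1.96271 × 10^-12 − 1.79191 × 10^-12) = 0.254496 m²/s²;  vₐ = 0.504476 m/s ≈ 0.5045 m/s

Final answer:
(a) velocity ratio vₚ/vₐ = 10.49
(b) orbital period T = 6.799 × 10^4 years
(c) velocity at periapsis vₚ = 5.293 m/s
(d) specific energy ε = -1.335 J/kg
(e) velocity at apoapsis vₐ = 0.5045 m/s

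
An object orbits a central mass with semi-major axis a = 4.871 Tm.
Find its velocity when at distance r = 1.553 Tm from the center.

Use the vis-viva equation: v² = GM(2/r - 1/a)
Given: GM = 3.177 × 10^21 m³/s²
a = 4.871 Tm = 4.871 × 10^12 m
r = 1.553 Tm = 1.553 × 10^12 m
GM = 3.177 × 10^21 m³/s²
2/r − 1/a = 1.28783 × 10^-12 − 2.05297 × 10^-13 = 1.08253 × 10^-12 m⁻¹
v² = GM (2/r − 1/a) = 3.43921 × 10^9 m²/s²
v = 58644.8 m/s ≈ 58.64 km/s

Final answer: 58.64 km/s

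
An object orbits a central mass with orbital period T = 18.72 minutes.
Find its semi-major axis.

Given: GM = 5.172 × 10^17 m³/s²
T = 18.72 minutes = 1123.2 s
GM = 5.172 × 10^17 m³/s²
Kepler's third law: a³ = GM T² / (4π²)
T² = 1.26158 × 10^6 s²
a³ = (5.172 × 10^17) × (1.26158 × 10^6) / (4π²) = 1.65277 × 10^22 m³
a = (a³)^(1/3) = 2.54725 × 10^7 m ≈ 25.47 Mm

Final answer: 25.47 Mm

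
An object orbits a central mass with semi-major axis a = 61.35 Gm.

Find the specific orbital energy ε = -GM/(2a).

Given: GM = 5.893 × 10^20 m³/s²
a = 61.35 Gm = 6.135 × 10^10 m
GM = 5.893 × 10^20 m³/s²
2a = 1.227 × 10^11 m
ε = −GM/(2a) = -4.80277 × 10^9 J/kg ≈ -4.803 GJ/kg

Final answer: -4.803 GJ/kg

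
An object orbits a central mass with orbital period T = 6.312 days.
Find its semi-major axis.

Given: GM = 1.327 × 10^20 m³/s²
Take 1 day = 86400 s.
T = 6.312 days = 545357 s
GM = 1.327 × 10^20 m³/s²
Kepler's third law: a³ = GM T² / (4π²)
T² = 2.97414 × 10^11 s²
a³ = (1.327 × 10^20) × (2.97414 × 10^11) / (4π²) = 9.99707 × 10^29 m³
a = (a³)^(1/3) = 9.99902 × 10^9 m ≈ 9.999 Gm

Final answer: 9.999 Gm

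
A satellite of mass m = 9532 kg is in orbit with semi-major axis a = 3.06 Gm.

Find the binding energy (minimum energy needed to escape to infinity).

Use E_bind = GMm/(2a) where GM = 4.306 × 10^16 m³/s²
a = 3.06 Gm = 3.06 × 10^9 m
GM = 4.306 × 10^16 m³/s²
m = 9532 kg
GMm = 4.306 × 10^16 × 9532 = 4.10448 × 10^20 m³·kg/s²
2a = 6.12 × 10^9 m
E_bind = GMm/(2a) = 6.70667 × 10^10 J ≈ 67.07 GJ

Final answer: 67.07 GJ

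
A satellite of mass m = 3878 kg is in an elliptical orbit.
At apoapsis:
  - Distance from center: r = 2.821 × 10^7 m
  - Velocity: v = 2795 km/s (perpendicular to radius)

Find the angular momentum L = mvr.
r = 2.821 × 10^7 m
v = 2795 km/s = 2.795 × 10^6 m/s
vr = 2.795 × 10^6 × 2.821 × 10^7 = 7.8847 × 10^13 m²/s
L = m × vr = 3878 × 7.8847 × 10^13 = 3.05768 × 10^17 kg·m²/s ≈ 3.058 × 10^17 kg·m²/s

Final answer: L = 3.058 × 10^17 kg·m²/s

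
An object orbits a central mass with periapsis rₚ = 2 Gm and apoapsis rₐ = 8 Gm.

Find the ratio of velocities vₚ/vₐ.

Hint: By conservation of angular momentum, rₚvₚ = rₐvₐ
rₚ = 2 Gm = 2 × 10^9 m
rₐ = 8 Gm = 8 × 10^9 m
rₚvₚ = rₐvₐ  ⇒  vₚ/vₐ = rₐ/rₚ
vₚ/vₐ = (8 × 10^9) / (2 × 10^9) = 4

Final answer: vₚ/vₐ = 4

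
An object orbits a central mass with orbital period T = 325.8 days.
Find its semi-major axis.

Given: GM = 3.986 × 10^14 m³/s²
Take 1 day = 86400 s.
T = 325.8 days = 2.81491 × 10^7 s
GM = 3.986 × 10^14 m³/s²
Kepler's third law: a³ = GM T² / (4π²)
T² = 7.92373 × 10^14 s²
a³ = (3.986 × 10^14) × (7.92373 × 10^14) / (4π²) = 8.00032 × 10^27 m³
a = (a³)^(1/3) = 2.00003 × 10^9 m ≈ 2 Gm

Final answer: 2 Gm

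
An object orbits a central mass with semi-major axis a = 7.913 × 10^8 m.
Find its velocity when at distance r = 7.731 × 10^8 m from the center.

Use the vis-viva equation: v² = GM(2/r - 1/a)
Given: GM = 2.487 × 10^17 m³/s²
a = 7.913 × 10^8 m
r = 7.731 × 10^8 m
GM = 2.487 × 10^17 m³/s²
2/r − 1/a = 2.58699 × 10^-9 − 1.26374 × 10^-9 = 1.32324 × 10^-9 m⁻¹
v² = GM (2/r − 1/a) = 3.29091 × 10^8 m²/s²
v = 18140.9 m/s ≈ 18.14 km/s

Final answer: 18.14 km/s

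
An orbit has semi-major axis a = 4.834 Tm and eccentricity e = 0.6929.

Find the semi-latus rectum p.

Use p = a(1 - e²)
a = 4.834 Tm = 4.834 × 10^12 m
e = 0.6929,  e² = 0.48011,  1 − e² = 0.51989
p = a(1 − e²) = 4.834 × 10^12 m × 0.51989 = 2.51315 × 10^12 m ≈ 2.513 Tm

Final answer: p = 2.513 Tm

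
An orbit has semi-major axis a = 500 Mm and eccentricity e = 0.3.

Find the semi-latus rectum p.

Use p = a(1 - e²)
a = 500 Mm = 5 × 10^8 m
e = 0.3,  e² = 0.09,  1 − e² = 0.91
p = a(1 − e²) = 5 × 10^8 m × 0.91 = 4.55 × 10^8 m ≈ 455 Mm

Final answer: p = 455 Mm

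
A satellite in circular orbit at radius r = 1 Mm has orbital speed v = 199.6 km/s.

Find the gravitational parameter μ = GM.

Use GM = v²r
r = 1 Mm = 1 × 10^6 m
v = 199.6 km/s = 199600 m/s
v² = 3.98402 × 10^10 m²/s²
GM = v²r = 3.98402 × 10^10 × 1 × 10^6 = 3.98402 × 10^16 m³/s²
GM ≈ 3.984 × 10^16 m³/s²

Final answer: GM = 3.984 × 10^16 m³/s²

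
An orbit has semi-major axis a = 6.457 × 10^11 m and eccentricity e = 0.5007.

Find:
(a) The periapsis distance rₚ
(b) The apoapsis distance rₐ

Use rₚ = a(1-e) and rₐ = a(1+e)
a = 6.457 × 10^11 m
e = 0.5007:  1 − e = 0.4993,  1 + e = 1.5007
(a) rₚ = a(1 − e) = 6.457 × 10^11 m × 0.4993 = 3.22398 × 10^11 m ≈ 3.224 × 10^11 m
(b) rₐ = a(1 + e) = 6.457 × 10^11 m × 1.5007 = 9.69002 × 10^11 m ≈ 9.69 × 10^11 m

Final answer:
(a) rₚ = 3.224 × 10^11 m
(b) rₐ = 9.69 × 10^11 m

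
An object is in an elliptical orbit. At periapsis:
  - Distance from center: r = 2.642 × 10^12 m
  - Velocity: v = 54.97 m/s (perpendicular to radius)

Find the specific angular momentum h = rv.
r = 2.642 × 10^12 m
v = 54.97 m/s
h = rv = 2.642 × 10^12 × 54.97 = 1.45231 × 10^14 m²/s ≈ 1.452 × 10^14 m²/s

Final answer: h = 1.452 × 10^14 m²/s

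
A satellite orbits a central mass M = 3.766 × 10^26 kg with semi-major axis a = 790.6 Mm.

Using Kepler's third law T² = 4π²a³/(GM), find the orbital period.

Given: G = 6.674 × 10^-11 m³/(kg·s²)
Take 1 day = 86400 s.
M = 3.766 × 10^26 kg
GM = G × M = 6.674 × 10^-11 × 3.766 × 10^26 = 2.51343 × 10^16 m³/s²
a = 790.6 Mm = 7.906 × 10^8 m
a³ = 4.94163 × 10^26 m³
T = 2π √(a³/GM) = 2π √((4.94163 × 10^26) / (2.51343 × 10^16)) = 2π × 140217 s
T = 881012 s ≈ 10.2 days

Final answer: 10.2 days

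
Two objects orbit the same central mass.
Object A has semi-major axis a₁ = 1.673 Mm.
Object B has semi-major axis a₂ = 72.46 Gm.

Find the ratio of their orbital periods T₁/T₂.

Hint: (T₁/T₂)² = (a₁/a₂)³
a₁ = 1.673 Mm = 1.673 × 10^6 m
a₂ = 72.46 Gm = 7.246 × 10^10 m
a₁/a₂ = 2.30886 × 10^-5
T₁/T₂ = (a₁/a₂)^(3/2) = (2.30886 × 10^-5)^1.5 = 1.10942 × 10^-7

Final answer: T₁/T₂ = 1.109 × 10^-7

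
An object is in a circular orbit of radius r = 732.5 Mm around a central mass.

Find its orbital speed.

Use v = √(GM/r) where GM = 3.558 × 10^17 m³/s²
r = 732.5 Mm = 7.325 × 10^8 m
GM = 3.558 × 10^17 m³/s²
GM/r = (3.558 × 10^17) / (7.325 × 10^8) = 4.85734 × 10^8 m²/s²
v = √(GM/r) = 22039.4 m/s ≈ 22.04 km/s

Final answer: 22.04 km/s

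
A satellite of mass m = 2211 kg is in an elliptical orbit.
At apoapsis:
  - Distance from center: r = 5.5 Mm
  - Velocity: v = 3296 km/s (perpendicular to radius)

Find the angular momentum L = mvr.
r = 5.5 Mm = 5.5 × 10^6 m
v = 3296 km/s = 3.296 × 10^6 m/s
vr = 3.296 × 10^6 × 5.5 × 10^6 = 1.8128 × 10^13 m²/s
L = m × vr = 2211 × 1.8128 × 10^13 = 4.0081 × 10^16 kg·m²/s ≈ 4.008 × 10^16 kg·m²/s

Final answer: L = 4.008 × 10^16 kg·m²/s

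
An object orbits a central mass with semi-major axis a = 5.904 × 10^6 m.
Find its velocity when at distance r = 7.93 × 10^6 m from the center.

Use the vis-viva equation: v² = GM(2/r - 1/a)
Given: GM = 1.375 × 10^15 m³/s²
a = 5.904 × 10^6 m
r = 7.93 × 10^6 m
GM = 1.375 × 10^15 m³/s²
2/r − 1/a = 2.52207 × 10^-7 − 1.69377 × 10^-7 = 8.28301 × 10^-8 m⁻¹
v² = GM (2/r − 1/a) = 1.13891 × 10^8 m²/s²
v = 10672 m/s ≈ 10.67 km/s

Final answer: 10.67 km/s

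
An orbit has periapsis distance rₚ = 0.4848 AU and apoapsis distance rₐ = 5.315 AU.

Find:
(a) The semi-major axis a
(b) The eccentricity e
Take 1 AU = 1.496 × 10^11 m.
rₚ = 0.4848 AU = 7.25261 × 10^10 m
rₐ = 5.315 AU = 7.95124 × 10^11 m
(a) a = (rₚ + rₐ)/2 = 4.33825 × 10^11 m ≈ 2.9 AU
(b) e = (rₐ − rₚ)/(rₐ + rₚ) = (7.22598 × 10^11) / (8.6765 × 10^11) = 0.832822

Final answer:
(a) a = 2.9 AU
(b) e = 0.8328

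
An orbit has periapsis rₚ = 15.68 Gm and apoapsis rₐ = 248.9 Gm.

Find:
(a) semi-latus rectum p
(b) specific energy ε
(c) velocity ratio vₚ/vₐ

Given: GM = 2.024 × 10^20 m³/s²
rₚ = 15.68 Gm = 1.568 × 10^10 m
rₐ = 248.9 Gm = 2.489 × 10^11 m
GM = 2.024 × 10^20 m³/s²
a = (rₚ + rₐ)/2 = 1.3229 × 10^11 m
e = (rₐ − rₚ)/(rₐ + rₚ) = (2.3322 × 10^11) / (2.6458 × 10^11) = 0.881473
(a) 1 − e² = 0.223006;  p = a(1 − e²) = 1.3229 × 10^11 × 0.223006 = 2.95015 × 10^10 m ≈ 29.5 Gm
(b) 2a = 2.6458 × 10^11 m;  ε = −GM/(2a) = -7.64986 × 10^8 J/kg ≈ -765 MJ/kg
(c) vₚ/vₐ = rₐ/rₚ (angular momentum) = (2.489 × 10^11) / (1.568 × 10^10) = 15.8737 ≈ 15.87

Final answer:
(a) semi-latus rectum p = 29.5 Gm
(b) specific energy ε = -765 MJ/kg
(c) velocity ratio vₚ/vₐ = 15.87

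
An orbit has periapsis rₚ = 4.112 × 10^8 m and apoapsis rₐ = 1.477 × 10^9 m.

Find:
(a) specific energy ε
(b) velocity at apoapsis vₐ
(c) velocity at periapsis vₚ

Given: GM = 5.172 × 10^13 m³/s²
rₚ = 4.112 × 10^8 m
rₐ = 1.477 × 10^9 m
GM = 5.172 × 10^13 m³/s²
a = (rₚ + rₐ)/2 = 9.441 × 10^8 m
e = (rₐ − rₚ)/(rₐ + rₚ) = (1.0658 × 10^9) / (1.8882 × 10^9) = 0.564453
(a) 2a = 1.8882 × 10^9 m;  ε = −GM/(2a) = -27391.2 J/kg ≈ -27.39 kJ/kg
(b) vₐ² = GM (2/rₐ − 1/a) = 5.172 × 10^13 × (1.3541 × 10^-9 − 1.05921 × 10^-9) = 15251.5 m²/s²;  vₐ = 123.497 m/s ≈ 123.5 m/s
(c) vₚ² = GM (2/rₚ − 1/a) = 5.172 × 10^13 × (4.86381 × 10^-9 − 1.05921 × 10^-9) = 196774 m²/s²;  vₚ = 443.592 m/s ≈ 443.6 m/s

Final answer:
(a) specific energy ε = -27.39 kJ/kg
(b) velocity at apoapsis vₐ = 123.5 m/s
(c) velocity at periapsis vₚ = 443.6 m/s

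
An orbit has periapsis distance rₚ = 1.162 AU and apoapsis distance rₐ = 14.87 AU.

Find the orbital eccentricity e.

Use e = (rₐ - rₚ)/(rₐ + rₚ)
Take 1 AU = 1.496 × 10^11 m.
rₚ = 1.162 AU = 1.73835 × 10^11 m
rₐ = 14.87 AU = 2.22455 × 10^12 m
rₐ − rₚ = 2.05072 × 10^12 m
rₐ + rₚ = 2.39839 × 10^12 m
e = (rₐ − rₚ)/(rₐ + rₚ) = 0.85504

Final answer: e = 0.855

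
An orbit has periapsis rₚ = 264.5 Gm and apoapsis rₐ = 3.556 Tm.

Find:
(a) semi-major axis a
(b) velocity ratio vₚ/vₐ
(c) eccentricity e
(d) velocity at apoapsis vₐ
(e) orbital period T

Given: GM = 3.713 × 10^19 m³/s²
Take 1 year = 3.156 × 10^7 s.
rₚ = 264.5 Gm = 2.645 × 10^11 m
rₐ = 3.556 Tm = 3.556 × 10^12 m
GM = 3.713 × 10^19 m³/s²
a = (rₚ + rₐ)/2 = 1.91025 × 10^12 m
e = (rₐ − rₚ)/(rₐ + rₚ) = (3.2915 × 10^12) / (3.8205 × 10^12) = 0.861536
(a) a = 1.91025 × 10^12 m ≈ 1.91 Tm
(b) vₚ/vₐ = rₐ/rₚ (angular momentum) = (3.556 × 10^12) / (2.645 × 10^11) = 13.4442 ≈ 13.44
(c) e = 0.861536 ≈ 0.8615
(d) vₐ² = GM (2/rₐ − 1/a) = 3.713 × 10^19 × (5.6243 × 10^-13 − 5.23492 × 10^-13) = 1.44577 × 10^6 m²/s²;  vₐ = 1202.4 m/s ≈ 1.202 km/s
(e) a³ = 6.97061 × 10^36 m³;  T = 2π √(a³/GM) = 2π × 4.33284 × 10^8 s = 2.7224 × 10^9 s ≈ 86.26 years

Final answer:
(a) semi-major axis a = 1.91 Tm
(b) velocity ratio vₚ/vₐ = 13.44
(c) eccentricity e = 0.8615
(d) velocity at apoapsis vₐ = 1.202 km/s
(e) orbital period T = 86.26 years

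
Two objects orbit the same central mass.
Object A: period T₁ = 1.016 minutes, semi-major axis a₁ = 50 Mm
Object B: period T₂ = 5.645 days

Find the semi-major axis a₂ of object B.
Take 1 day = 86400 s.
T₁ = 1.016 minutes = 60.96 s
T₂ = 5.645 days = 487728 s
a₁ = 50 Mm = 5 × 10^7 m
Kepler's third law: (T₂/T₁)² = (a₂/a₁)³  ⇒  a₂ = a₁ (T₂/T₁)^(2/3)
T₂/T₁ = 8000.79
(T₂/T₁)^(2/3) = 400.026
a₂ = 5 × 10^7 m × 400.026 = 2.00013 × 10^10 m ≈ 20 Gm

Final answer: a₂ = 20 Gm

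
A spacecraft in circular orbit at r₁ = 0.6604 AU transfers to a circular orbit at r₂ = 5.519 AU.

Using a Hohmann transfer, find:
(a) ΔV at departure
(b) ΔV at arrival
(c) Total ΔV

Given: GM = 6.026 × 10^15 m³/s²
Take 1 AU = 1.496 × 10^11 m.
r₁ = 0.6604 AU = 9.87958 × 10^10 m
r₂ = 5.519 AU = 8.25642 × 10^11 m
GM = 6.026 × 10^15 m³/s²
Transfer ellipse: a_t = (r₁ + r₂)/2 = 4.62219 × 10^11 m
Circular speed at r₁: v₁ = √(GM/r₁) = 246.971 m/s
Transfer speed at r₁ (periapsis): v₁ₜ = √(GM(2/r₁ − 1/a_t)) = 330.079 m/s
(a) ΔV₁ = v₁ₜ − v₁ = 83.1079 m/s ≈ 83.11 m/s
Circular speed at r₂: v₂ = √(GM/r₂) = 85.4316 m/s
Transfer speed at r₂ (apoapsis): v₂ₜ = √(GM(2/r₂ − 1/a_t)) = 39.497 m/s
(b) ΔV₂ = v₂ − v₂ₜ = 45.9346 m/s ≈ 45.93 m/s
(c) ΔV_total = ΔV₁ + ΔV₂ = 129.043 m/s ≈ 129 m/s

Final answer:
(a) ΔV₁ = 83.11 m/s
(b) ΔV₂ = 45.93 m/s
(c) ΔV_total = 129 m/s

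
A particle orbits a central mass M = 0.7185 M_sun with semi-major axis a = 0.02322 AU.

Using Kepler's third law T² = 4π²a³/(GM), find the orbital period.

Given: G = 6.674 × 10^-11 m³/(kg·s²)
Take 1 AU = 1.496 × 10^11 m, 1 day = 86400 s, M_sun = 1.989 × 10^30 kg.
M = 0.7185 M_sun = 1.4291 × 10^30 kg
GM = G × M = 6.674 × 10^-11 × 1.4291 × 10^30 = 9.53779 × 10^19 m³/s²
a = 0.02322 AU = 3.47371 × 10^9 m
a³ = 4.19162 × 10^28 m³
T = 2π √(a³/GM) = 2π √((4.19162 × 10^28) / (9.53779 × 10^19)) = 2π × 20963.6 s
T = 131718 s ≈ 1.525 days

Final answer: 1.525 days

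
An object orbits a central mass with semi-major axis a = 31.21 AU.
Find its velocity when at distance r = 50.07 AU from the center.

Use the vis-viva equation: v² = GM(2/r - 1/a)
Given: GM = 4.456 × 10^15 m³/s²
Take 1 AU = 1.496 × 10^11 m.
a = 31.21 AU = 4.66902 × 10^12 m
r = 50.07 AU = 7.49047 × 10^12 m
GM = 4.456 × 10^15 m³/s²
2/r − 1/a = 2.67006 × 10^-13 − 2.14178 × 10^-13 = 5.2828 × 10^-14 m⁻¹
v² = GM (2/r − 1/a) = 235.401 m²/s²
v = 15.3428 m/s ≈ 15.34 m/s

Final answer: 15.34 m/s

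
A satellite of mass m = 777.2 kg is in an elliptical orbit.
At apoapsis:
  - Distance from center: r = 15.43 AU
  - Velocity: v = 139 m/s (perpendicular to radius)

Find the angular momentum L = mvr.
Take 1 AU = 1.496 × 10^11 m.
r = 15.43 AU = 2.30833 × 10^12 m
v = 139 m/s
vr = 139 × 2.30833 × 10^12 = 3.20858 × 10^14 m²/s
L = m × vr = 777.2 × 3.20858 × 10^14 = 2.49371 × 10^17 kg·m²/s ≈ 2.494 × 10^17 kg·m²/s

Final answer: L = 2.494 × 10^17 kg·m²/s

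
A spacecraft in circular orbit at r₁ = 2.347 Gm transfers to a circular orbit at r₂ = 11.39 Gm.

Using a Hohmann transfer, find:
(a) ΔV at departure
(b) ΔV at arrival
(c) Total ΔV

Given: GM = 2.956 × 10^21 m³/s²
r₁ = 2.347 Gm = 2.347 × 10^9 m
r₂ = 11.39 Gm = 1.139 × 10^10 m
GM = 2.956 × 10^21 m³/s²
Transfer ellipse: a_t = (r₁ + r₂)/2 = 6.8685 × 10^9 m
Circular speed at r₁: v₁ = √(GM/r₁) = 1.12227 × 10^6 m/s
Transfer speed at r₁ (periapsis): v₁ₜ = √(GM(2/r₁ − 1/a_t)) = 1.4452 × 10^6 m/s
(a) ΔV₁ = v₁ₜ − v₁ = 322930 m/s ≈ 322.9 km/s
Circular speed at r₂: v₂ = √(GM/r₂) = 509437 m/s
Transfer speed at r₂ (apoapsis): v₂ₜ = √(GM(2/r₂ − 1/a_t)) = 297794 m/s
(b) ΔV₂ = v₂ − v₂ₜ = 211643 m/s ≈ 211.6 km/s
(c) ΔV_total = ΔV₁ + ΔV₂ = 534573 m/s ≈ 534.6 km/s

Final answer:
(a) ΔV₁ = 322.9 km/s
(b) ΔV₂ = 211.6 km/s
(c) ΔV_total = 534.6 km/s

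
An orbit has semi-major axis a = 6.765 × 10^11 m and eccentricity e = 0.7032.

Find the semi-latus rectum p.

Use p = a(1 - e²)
a = 6.765 × 10^11 m
e = 0.7032,  e² = 0.49449,  1 − e² = 0.50551
p = a(1 − e²) = 6.765 × 10^11 m × 0.50551 = 3.41977 × 10^11 m ≈ 3.42 × 10^11 m

Final answer: p = 3.42 × 10^11 m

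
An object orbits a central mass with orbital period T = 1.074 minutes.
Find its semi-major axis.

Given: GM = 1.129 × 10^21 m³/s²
T = 1.074 minutes = 64.44 s
GM = 1.129 × 10^21 m³/s²
Kepler's third law: a³ = GM T² / (4π²)
T² = 4152.51 s²
a³ = (1.129 × 10^21) × 4152.51 / (4π²) = 1.18753 × 10^23 m³
a = (a³)^(1/3) = 4.91528 × 10^7 m ≈ 4.915 × 10^7 m

Final answer: 4.915 × 10^7 m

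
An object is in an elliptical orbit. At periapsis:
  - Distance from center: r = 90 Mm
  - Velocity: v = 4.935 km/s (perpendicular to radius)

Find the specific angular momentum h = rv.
r = 90 Mm = 9 × 10^7 m
v = 4.935 km/s = 4935 m/s
h = rv = 9 × 10^7 × 4935 = 4.4415 × 10^11 m²/s ≈ 4.442 × 10^11 m²/s

Final answer: h = 4.442 × 10^11 m²/s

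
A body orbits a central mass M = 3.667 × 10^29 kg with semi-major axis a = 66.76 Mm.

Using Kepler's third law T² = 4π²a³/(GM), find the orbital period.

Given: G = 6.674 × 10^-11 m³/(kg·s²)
M = 3.667 × 10^29 kg
GM = G × M = 6.674 × 10^-11 × 3.667 × 10^29 = 2.44736 × 10^19 m³/s²
a = 66.76 Mm = 6.676 × 10^7 m
a³ = 2.97542 × 10^23 m³
T = 2π √(a³/GM) = 2π √((2.97542 × 10^23) / (2.44736 × 10^19)) = 2π × 110.262 s
T = 692.797 s ≈ 11.55 minutes

Final answer: 11.55 minutes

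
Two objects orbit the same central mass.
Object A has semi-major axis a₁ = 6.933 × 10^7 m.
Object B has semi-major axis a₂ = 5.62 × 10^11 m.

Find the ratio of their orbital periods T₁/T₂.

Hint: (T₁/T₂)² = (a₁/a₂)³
a₁ = 6.933 × 10^7 m
a₂ = 5.62 × 10^11 m
a₁/a₂ = 0.000123363
T₁/T₂ = (a₁/a₂)^(3/2) = (0.000123363)^1.5 = 1.37018 × 10^-6

Final answer: T₁/T₂ = 1.37 × 10^-6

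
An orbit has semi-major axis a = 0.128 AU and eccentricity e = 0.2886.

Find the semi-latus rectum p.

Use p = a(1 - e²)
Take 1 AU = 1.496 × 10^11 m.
a = 0.128 AU = 1.91488 × 10^10 m
e = 0.2886,  e² = 0.08329,  1 − e² = 0.91671
p = a(1 − e²) = 1.91488 × 10^10 m × 0.91671 = 1.75539 × 10^10 m ≈ 0.1173 AU

Final answer: p = 0.1173 AU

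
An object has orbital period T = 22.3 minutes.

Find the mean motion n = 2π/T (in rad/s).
T = 22.3 minutes = 1338 s
n = 2π / 1338 s = 0.00469595 rad/s ≈ 0.004696 rad/s

Final answer: n = 0.004696 rad/s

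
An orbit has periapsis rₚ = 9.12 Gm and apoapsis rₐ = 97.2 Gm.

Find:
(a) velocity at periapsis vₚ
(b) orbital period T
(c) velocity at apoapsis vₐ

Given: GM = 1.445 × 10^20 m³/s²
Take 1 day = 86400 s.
rₚ = 9.12 Gm = 9.12 × 10^9 m
rₐ = 97.2 Gm = 9.72 × 10^10 m
GM = 1.445 × 10^20 m³/s²
a = (rₚ + rₐ)/2 = 5.316 × 10^10 m
e = (rₐ − rₚ)/(rₐ + rₚ) = (8.808 × 10^10) / (1.0632 × 10^11) = 0.828442
(a) vₚ² = GM (2/rₚ − 1/a) = 1.445 × 10^20 × (2.19298 × 10^-10 − 1.88111 × 10^-11) = 2.89704 × 10^10 m²/s²;  vₚ = 170207 m/s ≈ 170.2 km/s
(b) a³ = 1.50229 × 10^32 m³;  T = 2π √(a³/GM) = 2π × 1.01963 × 10^6 s = 6.40654 × 10^6 s ≈ 74.15 days
(c) vₐ² = GM (2/rₐ − 1/a) = 1.445 × 10^20 × (2.05761 × 10^-11 − 1.88111 × 10^-11) = 2.55042 × 10^8 m²/s²;  vₐ = 15970 m/s ≈ 15.97 km/s

Final answer:
(a) velocity at periapsis vₚ = 170.2 km/s
(b) orbital period T = 74.15 days
(c) velocity at apoapsis vₐ = 15.97 km/s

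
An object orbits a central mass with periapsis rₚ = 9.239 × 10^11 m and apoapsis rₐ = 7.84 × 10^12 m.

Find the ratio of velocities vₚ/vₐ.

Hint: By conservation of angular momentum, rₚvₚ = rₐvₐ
rₚ = 9.239 × 10^11 m
rₐ = 7.84 × 10^12 m
rₚvₚ = rₐvₐ  ⇒  vₚ/vₐ = rₐ/rₚ
vₚ/vₐ = (7.84 × 10^12) / (9.239 × 10^11) = 8.48577

Final answer: vₚ/vₐ = 8.486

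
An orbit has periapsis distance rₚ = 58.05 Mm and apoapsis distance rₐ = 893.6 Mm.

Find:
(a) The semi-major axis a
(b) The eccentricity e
rₚ = 58.05 Mm = 5.805 × 10^7 m
rₐ = 893.6 Mm = 8.936 × 10^8 m
(a) a = (rₚ + rₐ)/2 = 4.75825 × 10^8 m ≈ 475.8 Mm
(b) e = (rₐ − rₚ)/(rₐ + rₚ) = (8.3555 × 10^8) / (9.5165 × 10^8) = 0.878001

Final answer:
(a) a = 475.8 Mm
(b) e = 0.878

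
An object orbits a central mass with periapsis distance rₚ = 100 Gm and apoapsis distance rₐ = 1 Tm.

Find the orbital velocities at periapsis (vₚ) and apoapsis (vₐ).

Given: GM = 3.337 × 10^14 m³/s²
rₚ = 100 Gm = 1 × 10^11 m
rₐ = 1 Tm = 1 × 10^12 m
GM = 3.337 × 10^14 m³/s²
a = (rₚ + rₐ)/2 = 5.5 × 10^11 m
Vis-viva: v² = GM (2/r − 1/a)
vₚ² = 3.337 × 10^14 × (2 × 10^-11 − 1.81818 × 10^-12) = 6067.27 m²/s²
vₚ = 77.8927 m/s ≈ 77.89 m/s
vₐ² = 3.337 × 10^14 × (2 × 10^-12 − 1.81818 × 10^-12) = 60.6727 m²/s²
vₐ = 7.78927 m/s ≈ 7.789 m/s

Final answer: vₚ = 77.89 m/s, vₐ = 7.789 m/s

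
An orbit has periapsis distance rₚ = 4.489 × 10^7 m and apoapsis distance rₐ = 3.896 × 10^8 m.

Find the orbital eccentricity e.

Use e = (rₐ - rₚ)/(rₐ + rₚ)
rₚ = 4.489 × 10^7 m
rₐ = 3.896 × 10^8 m
rₐ − rₚ = 3.4471 × 10^8 m
rₐ + rₚ = 4.3449 × 10^8 m
e = (rₐ − rₚ)/(rₐ + rₚ) = 0.793367

Final answer: e = 0.7934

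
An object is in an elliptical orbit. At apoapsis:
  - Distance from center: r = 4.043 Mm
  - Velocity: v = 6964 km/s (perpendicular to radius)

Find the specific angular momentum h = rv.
r = 4.043 Mm = 4.043 × 10^6 m
v = 6964 km/s = 6.964 × 10^6 m/s
h = rv = 4.043 × 10^6 × 6.964 × 10^6 = 2.81555 × 10^13 m²/s ≈ 2.816 × 10^13 m²/s

Final answer: h = 2.816 × 10^13 m²/s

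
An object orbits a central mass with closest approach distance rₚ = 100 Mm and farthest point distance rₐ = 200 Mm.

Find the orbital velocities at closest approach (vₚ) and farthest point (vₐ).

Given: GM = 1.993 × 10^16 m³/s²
rₚ = 100 Mm = 1 × 10^8 m
rₐ = 200 Mm = 2 × 10^8 m
GM = 1.993 × 10^16 m³/s²
a = (rₚ + rₐ)/2 = 1.5 × 10^8 m
Vis-viva: v² = GM (2/r − 1/a)
vₚ² = 1.993 × 10^16 × (2 × 10^-8 − 6.66667 × 10^-9) = 2.65733 × 10^8 m²/s²
vₚ = 16301.3 m/s ≈ 16.3 km/s
vₐ² = 1.993 × 10^16 × (1 × 10^-8 − 6.66667 × 10^-9) = 6.64333 × 10^7 m²/s²
vₐ = 8150.66 m/s ≈ 8.151 km/s

Final answer: vₚ = 16.3 km/s, vₐ = 8.151 km/s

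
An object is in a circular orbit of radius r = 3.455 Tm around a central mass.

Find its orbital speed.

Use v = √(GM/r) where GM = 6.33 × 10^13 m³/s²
r = 3.455 Tm = 3.455 × 10^12 m
GM = 6.33 × 10^13 m³/s²
GM/r = (6.33 × 10^13) / (3.455 × 10^12) = 18.3213 m²/s²
v = √(GM/r) = 4.28034 m/s ≈ 4.28 m/s

Final answer: 4.28 m/s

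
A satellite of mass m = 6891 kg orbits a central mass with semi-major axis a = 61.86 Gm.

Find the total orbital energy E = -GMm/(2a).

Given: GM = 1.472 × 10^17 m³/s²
a = 61.86 Gm = 6.186 × 10^10 m
GM = 1.472 × 10^17 m³/s²
2a = 1.2372 × 10^11 m
GMm = 1.472 × 10^17 × 6891 = 1.01436 × 10^21 m³·kg/s²
E = −GMm/(2a) = -8.1988 × 10^9 J ≈ -8.199 GJ

Final answer: -8.199 GJ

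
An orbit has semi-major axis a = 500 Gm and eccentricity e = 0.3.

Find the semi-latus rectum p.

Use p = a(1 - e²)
a = 500 Gm = 5 × 10^11 m
e = 0.3,  e² = 0.09,  1 − e² = 0.91
p = a(1 − e²) = 5 × 10^11 m × 0.91 = 4.55 × 10^11 m ≈ 455 Gm

Final answer: p = 455 Gm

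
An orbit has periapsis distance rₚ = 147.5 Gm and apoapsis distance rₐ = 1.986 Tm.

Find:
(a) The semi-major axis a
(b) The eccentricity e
rₚ = 147.5 Gm = 1.475 × 10^11 m
rₐ = 1.986 Tm = 1.986 × 10^12 m
(a) a = (rₚ + rₐ)/2 = 1.06675 × 10^12 m ≈ 1.067 Tm
(b) e = (rₐ − rₚ)/(rₐ + rₚ) = (1.8385 × 10^12) / (2.1335 × 10^12) = 0.86173

Final answer:
(a) a = 1.067 Tm
(b) e = 0.8617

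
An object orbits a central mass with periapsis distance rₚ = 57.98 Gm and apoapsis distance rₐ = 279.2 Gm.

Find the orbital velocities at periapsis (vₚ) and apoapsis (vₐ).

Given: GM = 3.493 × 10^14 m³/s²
rₚ = 57.98 Gm = 5.798 × 10^10 m
rₐ = 279.2 Gm = 2.792 × 10^11 m
GM = 3.493 × 10^14 m³/s²
a = (rₚ + rₐ)/2 = 1.6859 × 10^11 m
Vis-viva: v² = GM (2/r − 1/a)
vₚ² = 3.493 × 10^14 × (3.44947 × 10^-11 − 5.93155 × 10^-12) = 9977.09 m²/s²
vₚ = 99.8854 m/s ≈ 99.89 m/s
vₐ² = 3.493 × 10^14 × (7.16332 × 10^-12 − 5.93155 × 10^-12) = 430.259 m²/s²
vₐ = 20.7427 m/s ≈ 20.74 m/s

Final answer: vₚ = 99.89 m/s, vₐ = 20.74 m/s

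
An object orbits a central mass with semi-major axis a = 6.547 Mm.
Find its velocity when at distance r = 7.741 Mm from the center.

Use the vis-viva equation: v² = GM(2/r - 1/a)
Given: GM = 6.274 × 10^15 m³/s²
a = 6.547 Mm = 6.547 × 10^6 m
r = 7.741 Mm = 7.741 × 10^6 m
GM = 6.274 × 10^15 m³/s²
2/r − 1/a = 2.58365 × 10^-7 − 1.52742 × 10^-7 = 1.05623 × 10^-7 m⁻¹
v² = GM (2/r − 1/a) = 6.62678 × 10^8 m²/s²
v = 25742.5 m/s ≈ 25.74 km/s

Final answer: 25.74 km/s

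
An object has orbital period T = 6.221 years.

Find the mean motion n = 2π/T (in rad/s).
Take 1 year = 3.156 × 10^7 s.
T = 6.221 years = 1.96335 × 10^8 s
n = 2π / (1.96335 × 10^8 s) = 3.20024 × 10^-8 rad/s ≈ 3.2 × 10^-8 rad/s

Final answer: n = 3.2 × 10^-8 rad/s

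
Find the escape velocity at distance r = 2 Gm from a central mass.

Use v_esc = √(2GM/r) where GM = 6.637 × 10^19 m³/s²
r = 2 Gm = 2 × 10^9 m
GM = 6.637 × 10^19 m³/s²
2GM/r = 2 × (6.637 × 10^19) / (2 × 10^9) = 6.637 × 10^10 m²/s²
v_esc = √(2GM/r) = 257624 m/s ≈ 257.6 km/s

Final answer: 257.6 km/s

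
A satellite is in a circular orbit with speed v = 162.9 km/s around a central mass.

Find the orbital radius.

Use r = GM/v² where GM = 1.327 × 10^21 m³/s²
v = 162.9 km/s = 162900 m/s
GM = 1.327 × 10^21 m³/s²
v² = 2.65364 × 10^10 m²/s²
r = GM/v² = (1.327 × 10^21) / (2.65364 × 10^10) = 5.00068 × 10^10 m ≈ 50.01 Gm

Final answer: 50.01 Gm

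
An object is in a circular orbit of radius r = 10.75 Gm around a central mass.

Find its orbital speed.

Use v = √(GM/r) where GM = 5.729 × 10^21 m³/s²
r = 10.75 Gm = 1.075 × 10^10 m
GM = 5.729 × 10^21 m³/s²
GM/r = (5.729 × 10^21) / (1.075 × 10^10) = 5.3293 × 10^11 m²/s²
v = √(GM/r) = 730021 m/s ≈ 730 km/s

Final answer: 730 km/s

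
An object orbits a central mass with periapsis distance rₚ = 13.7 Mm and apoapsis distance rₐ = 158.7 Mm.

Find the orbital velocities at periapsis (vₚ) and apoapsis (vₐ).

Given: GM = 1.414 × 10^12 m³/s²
rₚ = 13.7 Mm = 1.37 × 10^7 m
rₐ = 158.7 Mm = 1.587 × 10^8 m
GM = 1.414 × 10^12 m³/s²
a = (rₚ + rₐ)/2 = 8.62 × 10^7 m
Vis-viva: v² = GM (2/r − 1/a)
vₚ² = 1.414 × 10^12 × (1.45985 × 10^-7 − 1.16009 × 10^-8) = 190020 m²/s²
vₚ = 435.912 m/s ≈ 435.9 m/s
vₐ² = 1.414 × 10^12 × (1.26024 × 10^-8 − 1.16009 × 10^-8) = 1416.07 m²/s²
vₐ = 37.6308 m/s ≈ 37.63 m/s

Final answer: vₚ = 435.9 m/s, vₐ = 37.63 m/s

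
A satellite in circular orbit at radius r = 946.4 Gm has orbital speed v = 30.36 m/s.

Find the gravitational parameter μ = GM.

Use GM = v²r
r = 946.4 Gm = 9.464 × 10^11 m
v = 30.36 m/s
v² = 921.73 m²/s²
GM = v²r = 921.73 × 9.464 × 10^11 = 8.72325 × 10^14 m³/s²
GM ≈ 8.723 × 10^14 m³/s²

Final answer: GM = 8.723 × 10^14 m³/s²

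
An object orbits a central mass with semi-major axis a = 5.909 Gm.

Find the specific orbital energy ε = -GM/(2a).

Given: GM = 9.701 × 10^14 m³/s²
a = 5.909 Gm = 5.909 × 10^9 m
GM = 9.701 × 10^14 m³/s²
2a = 1.1818 × 10^10 m
ε = −GM/(2a) = -82086.6 J/kg ≈ -82.09 kJ/kg

Final answer: -82.09 kJ/kg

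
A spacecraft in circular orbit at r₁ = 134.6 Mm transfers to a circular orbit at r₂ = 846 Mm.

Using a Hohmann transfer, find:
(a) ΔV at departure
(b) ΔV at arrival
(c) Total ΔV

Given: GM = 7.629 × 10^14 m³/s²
r₁ = 134.6 Mm = 1.346 × 10^8 m
r₂ = 846 Mm = 8.46 × 10^8 m
GM = 7.629 × 10^14 m³/s²
Transfer ellipse: a_t = (r₁ + r₂)/2 = 4.903 × 10^8 m
Circular speed at r₁: v₁ = √(GM/r₁) = 2380.74 m/s
Transfer speed at r₁ (periapsis): v₁ₜ = √(GM(2/r₁ − 1/a_t)) = 3127.27 m/s
(a) ΔV₁ = v₁ₜ − v₁ = 746.535 m/s ≈ 746.5 m/s
Circular speed at r₂: v₂ = √(GM/r₂) = 949.617 m/s
Transfer speed at r₂ (apoapsis): v₂ₜ = √(GM(2/r₂ − 1/a_t)) = 497.554 m/s
(b) ΔV₂ = v₂ − v₂ₜ = 452.063 m/s ≈ 452.1 m/s
(c) ΔV_total = ΔV₁ + ΔV₂ = 1198.6 m/s ≈ 1.199 km/s

Final answer:
(a) ΔV₁ = 746.5 m/s
(b) ΔV₂ = 452.1 m/s
(c) ΔV_total = 1.199 km/s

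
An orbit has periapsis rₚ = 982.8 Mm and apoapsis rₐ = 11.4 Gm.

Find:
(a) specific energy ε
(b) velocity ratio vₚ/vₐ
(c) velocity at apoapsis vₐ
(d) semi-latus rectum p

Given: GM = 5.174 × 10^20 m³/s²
rₚ = 982.8 Mm = 9.828 × 10^8 m
rₐ = 11.4 Gm = 1.14 × 10^10 m
GM = 5.174 × 10^20 m³/s²
a = (rₚ + rₐ)/2 = 6.1914 × 10^9 m
e = (rₐ − rₚ)/(rₐ + rₚ) = (1.04172 × 10^10) / (1.23828 × 10^10) = 0.841264
(a) 2a = 1.23828 × 10^10 m;  ε = −GM/(2a) = -4.17838 × 10^10 J/kg ≈ -41.78 GJ/kg
(b) vₚ/vₐ = rₐ/rₚ (angular momentum) = (1.14 × 10^10) / (9.828 × 10^8) = 11.5995 ≈ 11.6
(c) vₐ² = GM (2/rₐ − 1/a) = 5.174 × 10^20 × (1.75439 × 10^-10 − 1.61514 × 10^-10) = 7.2044 × 10^9 m²/s²;  vₐ = 84878.7 m/s ≈ 84.88 km/s
(d) 1 − e² = 0.292275;  p = a(1 − e²) = 6.1914 × 10^9 × 0.292275 = 1.80959 × 10^9 m ≈ 1.81 Gm

Final answer:
(a) specific energy ε = -41.78 GJ/kg
(b) velocity ratio vₚ/vₐ = 11.6
(c) velocity at apoapsis vₐ = 84.88 km/s
(d) semi-latus rectum p = 1.81 Gm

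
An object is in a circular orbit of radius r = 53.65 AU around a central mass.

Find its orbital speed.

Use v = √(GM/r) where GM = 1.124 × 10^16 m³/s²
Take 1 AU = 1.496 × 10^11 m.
r = 53.65 AU = 8.02604 × 10^12 m
GM = 1.124 × 10^16 m³/s²
GM/r = (1.124 × 10^16) / (8.02604 × 10^12) = 1400.44 m²/s²
v = √(GM/r) = 37.4225 m/s ≈ 37.42 m/s

Final answer: 37.42 m/s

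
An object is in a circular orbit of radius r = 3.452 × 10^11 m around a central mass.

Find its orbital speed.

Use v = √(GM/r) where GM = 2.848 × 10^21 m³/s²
r = 3.452 × 10^11 m
GM = 2.848 × 10^21 m³/s²
GM/r = (2.848 × 10^21) / (3.452 × 10^11) = 8.25029 × 10^9 m²/s²
v = √(GM/r) = 90831.1 m/s ≈ 90.83 km/s

Final answer: 90.83 km/s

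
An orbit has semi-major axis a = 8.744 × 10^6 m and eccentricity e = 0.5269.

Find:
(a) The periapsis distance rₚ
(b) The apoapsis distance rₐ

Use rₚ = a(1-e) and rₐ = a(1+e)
a = 8.744 × 10^6 m
e = 0.5269:  1 − e = 0.4731,  1 + e = 1.5269
(a) rₚ = a(1 − e) = 8.744 × 10^6 m × 0.4731 = 4.13679 × 10^6 m ≈ 4.137 × 10^6 m
(b) rₐ = a(1 + e) = 8.744 × 10^6 m × 1.5269 = 1.33512 × 10^7 m ≈ 1.335 × 10^7 m

Final answer:
(a) rₚ = 4.137 × 10^6 m
(b) rₐ = 1.335 × 10^7 m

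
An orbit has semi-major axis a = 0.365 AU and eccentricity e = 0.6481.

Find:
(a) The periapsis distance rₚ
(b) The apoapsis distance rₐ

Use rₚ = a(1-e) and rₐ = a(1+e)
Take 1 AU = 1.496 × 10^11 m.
a = 0.365 AU = 5.4604 × 10^10 m
e = 0.6481:  1 − e = 0.3519,  1 + e = 1.6481
(a) rₚ = a(1 − e) = 5.4604 × 10^10 m × 0.3519 = 1.92151 × 10^10 m ≈ 0.1284 AU
(b) rₐ = a(1 + e) = 5.4604 × 10^10 m × 1.6481 = 8.99929 × 10^10 m ≈ 0.6016 AU

Final answer:
(a) rₚ = 0.1284 AU
(b) rₐ = 0.6016 AU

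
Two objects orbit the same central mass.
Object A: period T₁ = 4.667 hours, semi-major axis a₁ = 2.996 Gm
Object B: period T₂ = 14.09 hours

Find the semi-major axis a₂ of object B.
T₁ = 4.667 hours = 16801.2 s
T₂ = 14.09 hours = 50724 s
a₁ = 2.996 Gm = 2.996 × 10^9 m
Kepler's third law: (T₂/T₁)² = (a₂/a₁)³  ⇒  a₂ = a₁ (T₂/T₁)^(2/3)
T₂/T₁ = 3.01907
(T₂/T₁)^(2/3) = 2.08889
a₂ = 2.996 × 10^9 m × 2.08889 = 6.25831 × 10^9 m ≈ 6.258 Gm

Final answer: a₂ = 6.258 Gm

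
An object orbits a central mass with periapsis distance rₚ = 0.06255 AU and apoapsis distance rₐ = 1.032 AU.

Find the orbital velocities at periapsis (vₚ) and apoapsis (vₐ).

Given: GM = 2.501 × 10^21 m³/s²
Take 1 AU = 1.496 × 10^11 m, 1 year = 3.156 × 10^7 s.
rₚ = 0.06255 AU = 9.35748 × 10^9 m
rₐ = 1.032 AU = 1.54387 × 10^11 m
GM = 2.501 × 10^21 m³/s²
a = (rₚ + rₐ)/2 = 8.18723 × 10^10 m
Vis-viva: v² = GM (2/r − 1/a)
vₚ² = 2.501 × 10^21 × (2.13733 × 10^-10 − 1.22141 × 10^-11) = 5.03998 × 10^11 m²/s²
vₚ = 709928 m/s ≈ 149.8 AU/year
vₐ² = 2.501 × 10^21 × (1.29544 × 10^-11 − 1.22141 × 10^-11) = 1.8515 × 10^9 m²/s²
vₐ = 43029.1 m/s ≈ 9.078 AU/year

Final answer: vₚ = 149.8 AU/year, vₐ = 9.078 AU/year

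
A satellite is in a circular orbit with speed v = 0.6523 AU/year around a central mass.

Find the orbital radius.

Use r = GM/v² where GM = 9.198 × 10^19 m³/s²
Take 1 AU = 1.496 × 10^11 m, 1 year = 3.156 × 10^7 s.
v = 0.6523 AU/year = 3092.02 m/s
GM = 9.198 × 10^19 m³/s²
v² = 9.56057 × 10^6 m²/s²
r = GM/v² = (9.198 × 10^19) / (9.56057 × 10^6) = 9.62076 × 10^12 m ≈ 64.31 AU

Final answer: 64.31 AU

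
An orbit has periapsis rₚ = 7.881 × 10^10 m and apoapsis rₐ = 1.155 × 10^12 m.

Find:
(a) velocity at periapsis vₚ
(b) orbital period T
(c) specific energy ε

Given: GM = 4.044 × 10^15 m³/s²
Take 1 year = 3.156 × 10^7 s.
rₚ = 7.881 × 10^10 m
rₐ = 1.155 × 10^12 m
GM = 4.044 × 10^15 m³/s²
a = (rₚ + rₐ)/2 = 6.16905 × 10^11 m
e = (rₐ − rₚ)/(rₐ + rₚ) = (1.07619 × 10^12) / (1.23381 × 10^12) = 0.872249
(a) vₚ² = GM (2/rₚ − 1/a) = 4.044 × 10^15 × (2.53775 × 10^-11 − 1.621 × 10^-12) = 96071.3 m²/s²;  vₚ = 309.954 m/s ≈ 310 m/s
(b) a³ = 2.34777 × 10^35 m³;  T = 2π √(a³/GM) = 2π × 7.61942 × 10^9 s = 4.78742 × 10^10 s ≈ 1517 years
(c) 2a = 1.23381 × 10^12 m;  ε = −GM/(2a) = -3277.65 J/kg ≈ -3.278 kJ/kg

Final answer:
(a) velocity at periapsis vₚ = 310 m/s
(b) orbital period T = 1517 years
(c) specific energy ε = -3.278 kJ/kg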